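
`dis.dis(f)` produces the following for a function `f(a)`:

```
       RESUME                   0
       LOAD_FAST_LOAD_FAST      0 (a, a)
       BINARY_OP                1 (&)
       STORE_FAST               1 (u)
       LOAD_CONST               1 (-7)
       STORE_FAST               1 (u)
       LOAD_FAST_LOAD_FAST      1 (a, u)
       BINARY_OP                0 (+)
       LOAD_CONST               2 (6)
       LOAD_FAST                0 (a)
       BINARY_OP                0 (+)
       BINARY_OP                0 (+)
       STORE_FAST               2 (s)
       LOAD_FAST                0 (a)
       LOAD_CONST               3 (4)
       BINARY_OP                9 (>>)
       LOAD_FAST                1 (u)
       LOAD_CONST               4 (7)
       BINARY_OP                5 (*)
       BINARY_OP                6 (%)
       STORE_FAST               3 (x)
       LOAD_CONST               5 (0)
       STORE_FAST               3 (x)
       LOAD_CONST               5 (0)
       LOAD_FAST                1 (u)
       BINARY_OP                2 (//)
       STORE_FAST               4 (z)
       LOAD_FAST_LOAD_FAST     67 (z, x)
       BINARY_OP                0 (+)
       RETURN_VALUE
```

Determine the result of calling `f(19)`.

0

LOAD_FAST_LOAD_FAST a,a → push 19,19. Stack: [19, 19]
BINARY_OP & → 19 & 19 = 19. Stack: [19]
STORE_FAST u → u=19. Stack: []
LOAD_CONST → push -7. Stack: [-7]
STORE_FAST u → u=-7. Stack: []
LOAD_FAST_LOAD_FAST a,u → push 19,-7. Stack: [19, -7]
BINARY_OP + → 19 + -7 = 12. Stack: [12]
LOAD_CONST → push 6. Stack: [12, 6]
LOAD_FAST a → push 19. Stack: [12, 6, 19]
BINARY_OP + → 6 + 19 = 25. Stack: [12, 25]
BINARY_OP + → 12 + 25 = 37. Stack: [37]
STORE_FAST s → s=37. Stack: []
LOAD_FAST a → push 19. Stack: [19]
LOAD_CONST → push 4. Stack: [19, 4]
BINARY_OP >> → 19 >> 4 = 1. Stack: [1]
LOAD_FAST u → push -7. Stack: [1, -7]
LOAD_CONST → push 7. Stack: [1, -7, 7]
BINARY_OP * → -7 * 7 = -49. Stack: [1, -49]
BINARY_OP % → 1 % -49 = -48. Stack: [-48]
STORE_FAST x → x=-48. Stack: []
LOAD_CONST → push 0. Stack: [0]
STORE_FAST x → x=0. Stack: []
LOAD_CONST → push 0. Stack: [0]
LOAD_FAST u → push -7. Stack: [0, -7]
BINARY_OP // → 0 // -7 = 0. Stack: [0]
STORE_FAST z → z=0. Stack: []
LOAD_FAST_LOAD_FAST z,x → push 0,0. Stack: [0, 0]
BINARY_OP + → 0 + 0 = 0. Stack: [0]
RETURN_VALUE → return 0.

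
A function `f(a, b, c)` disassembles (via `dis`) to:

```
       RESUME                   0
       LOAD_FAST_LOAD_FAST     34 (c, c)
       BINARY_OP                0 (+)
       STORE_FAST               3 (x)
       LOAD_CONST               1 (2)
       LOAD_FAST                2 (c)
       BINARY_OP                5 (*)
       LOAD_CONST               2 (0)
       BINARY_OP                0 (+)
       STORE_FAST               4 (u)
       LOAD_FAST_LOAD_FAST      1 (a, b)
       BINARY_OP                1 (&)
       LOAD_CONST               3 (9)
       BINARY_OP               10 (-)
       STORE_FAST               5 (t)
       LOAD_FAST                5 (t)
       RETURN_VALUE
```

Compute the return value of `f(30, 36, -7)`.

LOAD_FAST_LOAD_FAST c,c → push -7,-7. Stack: [-7, -7]
BINARY_OP + → -7 + -7 = -14. Stack: [-14]
STORE_FAST x → x=-14. Stack: []
LOAD_CONST → push 2. Stack: [2]
LOAD_FAST c → push -7. Stack: [2, -7]
BINARY_OP * → 2 * -7 = -14. Stack: [-14]
LOAD_CONST → push 0. Stack: [-14, 0]
BINARY_OP + → -14 + 0 = -14. Stack: [-14]
STORE_FAST u → u=-14. Stack: []
LOAD_FAST_LOAD_FAST a,b → push 30,36. Stack: [30, 36]
BINARY_OP & → 30 & 36 = 4. Stack: [4]
LOAD_CONST → push 9. Stack: [4, 9]
BINARY_OP - → 4 - 9 = -5. Stack: [-5]
STORE_FAST t → t=-5. Stack: []
LOAD_FAST t → push -5. Stack: [-5]
RETURN_VALUE → return -5.

-5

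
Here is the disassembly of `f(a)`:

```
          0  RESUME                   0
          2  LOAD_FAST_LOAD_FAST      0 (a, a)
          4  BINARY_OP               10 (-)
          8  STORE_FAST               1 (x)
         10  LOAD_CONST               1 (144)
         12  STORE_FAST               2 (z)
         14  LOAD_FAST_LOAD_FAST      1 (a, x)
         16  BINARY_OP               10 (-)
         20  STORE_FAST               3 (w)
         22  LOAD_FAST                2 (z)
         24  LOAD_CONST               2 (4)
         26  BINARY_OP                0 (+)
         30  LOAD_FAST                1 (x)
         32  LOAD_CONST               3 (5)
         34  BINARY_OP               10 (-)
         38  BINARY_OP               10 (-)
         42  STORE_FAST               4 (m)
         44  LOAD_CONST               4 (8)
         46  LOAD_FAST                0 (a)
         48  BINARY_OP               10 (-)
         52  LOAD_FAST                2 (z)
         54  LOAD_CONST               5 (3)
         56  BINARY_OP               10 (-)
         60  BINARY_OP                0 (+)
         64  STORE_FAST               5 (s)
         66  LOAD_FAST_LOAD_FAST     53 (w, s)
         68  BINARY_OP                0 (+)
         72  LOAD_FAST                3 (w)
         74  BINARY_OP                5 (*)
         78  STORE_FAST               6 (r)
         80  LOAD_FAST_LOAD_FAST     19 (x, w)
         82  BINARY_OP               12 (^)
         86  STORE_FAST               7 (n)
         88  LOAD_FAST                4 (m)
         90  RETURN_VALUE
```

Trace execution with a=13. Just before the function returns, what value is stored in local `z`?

LOAD_FAST_LOAD_FAST a,a → push 13,13. Stack: [13, 13]
BINARY_OP - → 13 - 13 = 0. Stack: [0]
STORE_FAST x → x=0. Stack: []
LOAD_CONST → push 144. Stack: [144]
STORE_FAST z → z=144. Stack: []
LOAD_FAST_LOAD_FAST a,x → push 13,0. Stack: [13, 0]
BINARY_OP - → 13 - 0 = 13. Stack: [13]
STORE_FAST w → w=13. Stack: []
LOAD_FAST z → push 144. Stack: [144]
LOAD_CONST → push 4. Stack: [144, 4]
BINARY_OP + → 144 + 4 = 148. Stack: [148]
LOAD_FAST x → push 0. Stack: [148, 0]
LOAD_CONST → push 5. Stack: [148, 0, 5]
BINARY_OP - → 0 - 5 = -5. Stack: [148, -5]
BINARY_OP - → 148 - -5 = 153. Stack: [153]
STORE_FAST m → m=153. Stack: []
LOAD_CONST → push 8. Stack: [8]
LOAD_FAST a → push 13. Stack: [8, 13]
BINARY_OP - → 8 - 13 = -5. Stack: [-5]
LOAD_FAST z → push 144. Stack: [-5, 144]
LOAD_CONST → push 3. Stack: [-5, 144, 3]
BINARY_OP - → 144 - 3 = 141. Stack: [-5, 141]
BINARY_OP + → -5 + 141 = 136. Stack: [136]
STORE_FAST s → s=136. Stack: []
LOAD_FAST_LOAD_FAST w,s → push 13,136. Stack: [13, 136]
BINARY_OP + → 13 + 136 = 149. Stack: [149]
LOAD_FAST w → push 13. Stack: [149, 13]
BINARY_OP * → 149 * 13 = 1937. Stack: [1937]
STORE_FAST r → r=1937. Stack: []
LOAD_FAST_LOAD_FAST x,w → push 0,13. Stack: [0, 13]
BINARY_OP ^ → 0 ^ 13 = 13. Stack: [13]
STORE_FAST n → n=13. Stack: []
LOAD_FAST m → push 153. Stack: [153]
RETURN_VALUE → return 153.

144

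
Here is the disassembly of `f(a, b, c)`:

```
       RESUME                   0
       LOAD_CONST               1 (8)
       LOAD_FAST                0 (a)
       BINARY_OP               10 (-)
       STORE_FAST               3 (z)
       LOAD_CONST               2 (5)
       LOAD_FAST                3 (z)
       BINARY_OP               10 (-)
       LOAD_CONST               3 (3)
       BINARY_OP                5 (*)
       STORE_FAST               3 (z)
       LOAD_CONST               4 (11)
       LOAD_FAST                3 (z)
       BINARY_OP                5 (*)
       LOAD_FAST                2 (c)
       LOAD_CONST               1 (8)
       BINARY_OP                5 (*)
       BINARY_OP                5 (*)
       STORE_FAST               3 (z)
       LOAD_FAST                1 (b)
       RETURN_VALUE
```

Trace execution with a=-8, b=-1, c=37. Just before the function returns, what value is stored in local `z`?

LOAD_CONST → push 8. Stack: [8]
LOAD_FAST a → push -8. Stack: [8, -8]
BINARY_OP - → 8 - -8 = 16. Stack: [16]
STORE_FAST z → z=16. Stack: []
LOAD_CONST → push 5. Stack: [5]
LOAD_FAST z → push 16. Stack: [5, 16]
BINARY_OP - → 5 - 16 = -11. Stack: [-11]
LOAD_CONST → push 3. Stack: [-11, 3]
BINARY_OP * → -11 * 3 = -33. Stack: [-33]
STORE_FAST z → z=-33. Stack: []
LOAD_CONST → push 11. Stack: [11]
LOAD_FAST z → push -33. Stack: [11, -33]
BINARY_OP * → 11 * -33 = -363. Stack: [-363]
LOAD_FAST c → push 37. Stack: [-363, 37]
LOAD_CONST → push 8. Stack: [-363, 37, 8]
BINARY_OP * → 37 * 8 = 296. Stack: [-363, 296]
BINARY_OP * → -363 * 296 = -107448. Stack: [-107448]
STORE_FAST z → z=-107448. Stack: []
LOAD_FAST b → push -1. Stack: [-1]
RETURN_VALUE → return -1.

-107448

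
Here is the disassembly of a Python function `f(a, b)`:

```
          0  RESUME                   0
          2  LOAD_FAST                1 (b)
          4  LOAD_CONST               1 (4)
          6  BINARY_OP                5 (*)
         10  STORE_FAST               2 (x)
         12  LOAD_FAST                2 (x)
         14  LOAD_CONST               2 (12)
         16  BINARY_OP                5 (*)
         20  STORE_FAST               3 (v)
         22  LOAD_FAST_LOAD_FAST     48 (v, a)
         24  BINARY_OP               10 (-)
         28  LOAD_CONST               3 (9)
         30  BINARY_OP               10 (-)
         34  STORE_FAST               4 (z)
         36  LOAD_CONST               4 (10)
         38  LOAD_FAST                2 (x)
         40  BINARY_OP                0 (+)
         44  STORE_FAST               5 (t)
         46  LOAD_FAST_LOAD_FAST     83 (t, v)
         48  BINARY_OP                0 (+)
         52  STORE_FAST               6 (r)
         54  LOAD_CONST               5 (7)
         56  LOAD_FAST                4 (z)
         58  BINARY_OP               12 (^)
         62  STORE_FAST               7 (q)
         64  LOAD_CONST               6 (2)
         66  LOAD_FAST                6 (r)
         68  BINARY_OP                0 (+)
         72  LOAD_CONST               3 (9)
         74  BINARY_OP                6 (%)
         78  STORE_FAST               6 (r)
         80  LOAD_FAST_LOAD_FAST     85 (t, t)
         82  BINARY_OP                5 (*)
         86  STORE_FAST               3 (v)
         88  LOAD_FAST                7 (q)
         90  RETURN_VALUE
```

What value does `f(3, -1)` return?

LOAD_FAST b → push -1. Stack: [-1]
LOAD_CONST → push 4. Stack: [-1, 4]
BINARY_OP * → -1 * 4 = -4. Stack: [-4]
STORE_FAST x → x=-4. Stack: []
LOAD_FAST x → push -4. Stack: [-4]
LOAD_CONST → push 12. Stack: [-4, 12]
BINARY_OP * → -4 * 12 = -48. Stack: [-48]
STORE_FAST v → v=-48. Stack: []
LOAD_FAST_LOAD_FAST v,a → push -48,3. Stack: [-48, 3]
BINARY_OP - → -48 - 3 = -51. Stack: [-51]
LOAD_CONST → push 9. Stack: [-51, 9]
BINARY_OP - → -51 - 9 = -60. Stack: [-60]
STORE_FAST z → z=-60. Stack: []
LOAD_CONST → push 10. Stack: [10]
LOAD_FAST x → push -4. Stack: [10, -4]
BINARY_OP + → 10 + -4 = 6. Stack: [6]
STORE_FAST t → t=6. Stack: []
LOAD_FAST_LOAD_FAST t,v → push 6,-48. Stack: [6, -48]
BINARY_OP + → 6 + -48 = -42. Stack: [-42]
STORE_FAST r → r=-42. Stack: []
LOAD_CONST → push 7. Stack: [7]
LOAD_FAST z → push -60. Stack: [7, -60]
BINARY_OP ^ → 7 ^ -60 = -61. Stack: [-61]
STORE_FAST q → q=-61. Stack: []
LOAD_CONST → push 2. Stack: [2]
LOAD_FAST r → push -42. Stack: [2, -42]
BINARY_OP + → 2 + -42 = -40. Stack: [-40]
LOAD_CONST → push 9. Stack: [-40, 9]
BINARY_OP % → -40 % 9 = 5. Stack: [5]
STORE_FAST r → r=5. Stack: []
LOAD_FAST_LOAD_FAST t,t → push 6,6. Stack: [6, 6]
BINARY_OP * → 6 * 6 = 36. Stack: [36]
STORE_FAST v → v=36. Stack: []
LOAD_FAST q → push -61. Stack: [-61]
RETURN_VALUE → return -61.

-61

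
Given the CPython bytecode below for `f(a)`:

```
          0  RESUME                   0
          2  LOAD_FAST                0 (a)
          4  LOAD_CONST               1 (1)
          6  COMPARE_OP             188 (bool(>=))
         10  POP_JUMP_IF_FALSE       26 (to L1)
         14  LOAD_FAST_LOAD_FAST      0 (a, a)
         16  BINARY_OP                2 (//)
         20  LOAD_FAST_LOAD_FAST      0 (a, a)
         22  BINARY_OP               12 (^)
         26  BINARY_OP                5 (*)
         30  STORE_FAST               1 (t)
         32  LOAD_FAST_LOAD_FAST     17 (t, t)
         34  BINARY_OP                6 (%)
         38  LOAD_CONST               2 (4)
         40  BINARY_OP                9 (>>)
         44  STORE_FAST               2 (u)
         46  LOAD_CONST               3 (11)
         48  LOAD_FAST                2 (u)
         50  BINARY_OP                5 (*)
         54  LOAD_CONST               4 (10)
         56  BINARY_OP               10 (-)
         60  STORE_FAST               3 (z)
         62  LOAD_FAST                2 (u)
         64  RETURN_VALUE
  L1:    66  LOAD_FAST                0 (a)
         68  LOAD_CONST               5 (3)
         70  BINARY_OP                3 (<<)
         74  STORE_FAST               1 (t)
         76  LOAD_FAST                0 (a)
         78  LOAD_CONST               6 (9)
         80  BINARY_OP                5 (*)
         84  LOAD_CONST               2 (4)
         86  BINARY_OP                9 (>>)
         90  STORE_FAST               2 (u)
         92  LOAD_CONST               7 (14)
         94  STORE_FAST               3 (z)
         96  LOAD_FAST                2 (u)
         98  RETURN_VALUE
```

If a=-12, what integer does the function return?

-7

LOAD_FAST a → push -12. Stack: [-12]
LOAD_CONST → push 1. Stack: [-12, 1]
COMPARE_OP bool(>=) → -12 vs 1 = False. Stack: [False]
POP_JUMP_IF_FALSE → pop False; jump. Stack: []
LOAD_FAST a → push -12. Stack: [-12]
LOAD_CONST → push 3. Stack: [-12, 3]
BINARY_OP << → -12 << 3 = -96. Stack: [-96]
STORE_FAST t → t=-96. Stack: []
LOAD_FAST a → push -12. Stack: [-12]
LOAD_CONST → push 9. Stack: [-12, 9]
BINARY_OP * → -12 * 9 = -108. Stack: [-108]
LOAD_CONST → push 4. Stack: [-108, 4]
BINARY_OP >> → -108 >> 4 = -7. Stack: [-7]
STORE_FAST u → u=-7. Stack: []
LOAD_CONST → push 14. Stack: [14]
STORE_FAST z → z=14. Stack: []
LOAD_FAST u → push -7. Stack: [-7]
RETURN_VALUE → return -7.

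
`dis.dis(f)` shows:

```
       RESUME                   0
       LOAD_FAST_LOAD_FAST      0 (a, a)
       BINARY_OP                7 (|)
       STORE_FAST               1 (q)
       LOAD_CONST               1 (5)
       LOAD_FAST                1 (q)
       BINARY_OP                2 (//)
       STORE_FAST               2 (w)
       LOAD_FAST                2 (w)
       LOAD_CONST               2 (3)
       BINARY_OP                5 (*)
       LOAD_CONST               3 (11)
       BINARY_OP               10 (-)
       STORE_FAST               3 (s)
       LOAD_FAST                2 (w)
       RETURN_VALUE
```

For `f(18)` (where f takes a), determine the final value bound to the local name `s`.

-11

LOAD_FAST_LOAD_FAST a,a → push 18,18. Stack: [18, 18]
BINARY_OP | → 18 | 18 = 18. Stack: [18]
STORE_FAST q → q=18. Stack: []
LOAD_CONST → push 5. Stack: [5]
LOAD_FAST q → push 18. Stack: [5, 18]
BINARY_OP // → 5 // 18 = 0. Stack: [0]
STORE_FAST w → w=0. Stack: []
LOAD_FAST w → push 0. Stack: [0]
LOAD_CONST → push 3. Stack: [0, 3]
BINARY_OP * → 0 * 3 = 0. Stack: [0]
LOAD_CONST → push 11. Stack: [0, 11]
BINARY_OP - → 0 - 11 = -11. Stack: [-11]
STORE_FAST s → s=-11. Stack: []
LOAD_FAST w → push 0. Stack: [0]
RETURN_VALUE → return 0.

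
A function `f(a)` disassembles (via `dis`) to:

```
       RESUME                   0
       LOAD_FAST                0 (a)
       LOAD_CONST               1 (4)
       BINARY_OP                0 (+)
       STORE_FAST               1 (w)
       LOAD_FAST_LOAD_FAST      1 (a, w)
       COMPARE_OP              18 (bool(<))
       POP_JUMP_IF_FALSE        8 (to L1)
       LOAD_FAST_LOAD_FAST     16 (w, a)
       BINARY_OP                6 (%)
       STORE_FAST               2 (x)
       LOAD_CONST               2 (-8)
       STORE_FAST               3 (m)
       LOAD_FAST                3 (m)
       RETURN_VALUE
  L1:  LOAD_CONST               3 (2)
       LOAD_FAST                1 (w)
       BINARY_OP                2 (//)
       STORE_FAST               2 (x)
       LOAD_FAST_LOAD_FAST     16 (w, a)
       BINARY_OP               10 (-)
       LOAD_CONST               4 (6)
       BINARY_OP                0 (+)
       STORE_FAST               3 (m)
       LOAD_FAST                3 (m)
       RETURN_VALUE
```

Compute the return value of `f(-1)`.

LOAD_FAST a → push -1. Stack: [-1]
LOAD_CONST → push 4. Stack: [-1, 4]
BINARY_OP + → -1 + 4 = 3. Stack: [3]
STORE_FAST w → w=3. Stack: []
LOAD_FAST_LOAD_FAST a,w → push -1,3. Stack: [-1, 3]
COMPARE_OP bool(<) → -1 vs 3 = True. Stack: [True]
POP_JUMP_IF_FALSE → pop True; no jump. Stack: []
LOAD_FAST_LOAD_FAST w,a → push 3,-1. Stack: [3, -1]
BINARY_OP % → 3 % -1 = 0. Stack: [0]
STORE_FAST x → x=0. Stack: []
LOAD_CONST → push -8. Stack: [-8]
STORE_FAST m → m=-8. Stack: []
LOAD_FAST m → push -8. Stack: [-8]
RETURN_VALUE → return -8.

-8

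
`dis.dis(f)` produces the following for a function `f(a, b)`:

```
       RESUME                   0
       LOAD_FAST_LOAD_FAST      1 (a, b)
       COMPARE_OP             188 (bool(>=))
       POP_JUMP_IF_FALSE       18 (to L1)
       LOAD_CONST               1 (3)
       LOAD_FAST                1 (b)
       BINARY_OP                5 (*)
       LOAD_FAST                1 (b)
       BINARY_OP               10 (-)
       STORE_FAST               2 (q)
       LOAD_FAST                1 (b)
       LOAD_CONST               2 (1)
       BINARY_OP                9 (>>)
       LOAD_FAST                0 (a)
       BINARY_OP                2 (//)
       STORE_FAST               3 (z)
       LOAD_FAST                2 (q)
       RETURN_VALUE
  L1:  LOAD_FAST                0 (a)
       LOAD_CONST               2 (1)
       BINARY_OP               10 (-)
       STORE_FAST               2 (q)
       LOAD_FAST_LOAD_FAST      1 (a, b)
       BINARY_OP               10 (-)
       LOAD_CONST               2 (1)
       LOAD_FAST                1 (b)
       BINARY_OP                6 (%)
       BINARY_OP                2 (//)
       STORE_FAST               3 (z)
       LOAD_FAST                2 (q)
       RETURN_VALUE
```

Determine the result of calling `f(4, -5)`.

-10

LOAD_FAST_LOAD_FAST a,b → push 4,-5. Stack: [4, -5]
COMPARE_OP bool(>=) → 4 vs -5 = True. Stack: [True]
POP_JUMP_IF_FALSE → pop True; no jump. Stack: []
LOAD_CONST → push 3. Stack: [3]
LOAD_FAST b → push -5. Stack: [3, -5]
BINARY_OP * → 3 * -5 = -15. Stack: [-15]
LOAD_FAST b → push -5. Stack: [-15, -5]
BINARY_OP - → -15 - -5 = -10. Stack: [-10]
STORE_FAST q → q=-10. Stack: []
LOAD_FAST b → push -5. Stack: [-5]
LOAD_CONST → push 1. Stack: [-5, 1]
BINARY_OP >> → -5 >> 1 = -3. Stack: [-3]
LOAD_FAST a → push 4. Stack: [-3, 4]
BINARY_OP // → -3 // 4 = -1. Stack: [-1]
STORE_FAST z → z=-1. Stack: []
LOAD_FAST q → push -10. Stack: [-10]
RETURN_VALUE → return -10.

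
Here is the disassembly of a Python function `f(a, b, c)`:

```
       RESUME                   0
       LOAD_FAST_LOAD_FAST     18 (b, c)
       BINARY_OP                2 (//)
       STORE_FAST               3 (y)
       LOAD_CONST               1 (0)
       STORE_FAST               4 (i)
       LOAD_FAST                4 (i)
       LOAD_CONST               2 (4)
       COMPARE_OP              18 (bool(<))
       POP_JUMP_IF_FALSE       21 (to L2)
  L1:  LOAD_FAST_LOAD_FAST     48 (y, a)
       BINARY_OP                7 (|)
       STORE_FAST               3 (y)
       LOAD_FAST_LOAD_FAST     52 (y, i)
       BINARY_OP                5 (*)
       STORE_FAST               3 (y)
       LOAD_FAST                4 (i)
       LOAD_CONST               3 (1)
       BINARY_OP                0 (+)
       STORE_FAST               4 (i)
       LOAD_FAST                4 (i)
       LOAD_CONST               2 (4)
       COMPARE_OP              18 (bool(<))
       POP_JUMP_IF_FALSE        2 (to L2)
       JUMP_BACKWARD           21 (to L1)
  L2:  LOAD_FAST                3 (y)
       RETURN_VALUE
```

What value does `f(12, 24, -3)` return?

LOAD_FAST_LOAD_FAST b,c → push 24,-3
BINARY_OP // → 24 // -3 = -8
STORE_FAST y → y=-8
LOAD_CONST → push 0
STORE_FAST i → i=0
LOAD_FAST i → push 0
LOAD_CONST → push 4
COMPARE_OP bool(<) → 0 vs 4 = True
POP_JUMP_IF_FALSE → pop True; no jump
LOAD_FAST_LOAD_FAST y,a → push -8,12
BINARY_OP | → -8 | 12 = -4
STORE_FAST y → y=-4
LOAD_FAST_LOAD_FAST y,i → push -4,0
BINARY_OP * → -4 * 0 = 0
STORE_FAST y → y=0
LOAD_FAST i → push 0
LOAD_CONST → push 1
BINARY_OP + → 0 + 1 = 1
STORE_FAST i → i=1
LOAD_FAST i → push 1
LOAD_CONST → push 4
COMPARE_OP bool(<) → 1 vs 4 = True
POP_JUMP_IF_FALSE → pop True; no jump
LOAD_FAST_LOAD_FAST y,a → push 0,12
BINARY_OP | → 0 | 12 = 12
STORE_FAST y → y=12
LOAD_FAST_LOAD_FAST y,i → push 12,1
BINARY_OP * → 12 * 1 = 12
STORE_FAST y → y=12
LOAD_FAST i → push 1
LOAD_CONST → push 1
BINARY_OP + → 1 + 1 = 2
STORE_FAST i → i=2
LOAD_FAST i → push 2
LOAD_CONST → push 4
COMPARE_OP bool(<) → 2 vs 4 = True
POP_JUMP_IF_FALSE → pop True; no jump
LOAD_FAST_LOAD_FAST y,a → push 12,12
BINARY_OP | → 12 | 12 = 12
STORE_FAST y → y=12
LOAD_FAST_LOAD_FAST y,i → push 12,2
BINARY_OP * → 12 * 2 = 24
STORE_FAST y → y=24
LOAD_FAST i → push 2
LOAD_CONST → push 1
BINARY_OP + → 2 + 1 = 3
STORE_FAST i → i=3
LOAD_FAST i → push 3
LOAD_CONST → push 4
COMPARE_OP bool(<) → 3 vs 4 = True
POP_JUMP_IF_FALSE → pop True; no jump
LOAD_FAST_LOAD_FAST y,a → push 24,12
BINARY_OP | → 24 | 12 = 28
STORE_FAST y → y=28
LOAD_FAST_LOAD_FAST y,i → push 28,3
BINARY_OP * → 28 * 3 = 84
STORE_FAST y → y=84
LOAD_FAST i → push 3
LOAD_CONST → push 1
BINARY_OP + → 3 + 1 = 4
STORE_FAST i → i=4
LOAD_FAST i → push 4
LOAD_CONST → push 4
COMPARE_OP bool(<) → 4 vs 4 = False
POP_JUMP_IF_FALSE → pop False; jump
LOAD_FAST y → push 84
RETURN_VALUE → return 84.

84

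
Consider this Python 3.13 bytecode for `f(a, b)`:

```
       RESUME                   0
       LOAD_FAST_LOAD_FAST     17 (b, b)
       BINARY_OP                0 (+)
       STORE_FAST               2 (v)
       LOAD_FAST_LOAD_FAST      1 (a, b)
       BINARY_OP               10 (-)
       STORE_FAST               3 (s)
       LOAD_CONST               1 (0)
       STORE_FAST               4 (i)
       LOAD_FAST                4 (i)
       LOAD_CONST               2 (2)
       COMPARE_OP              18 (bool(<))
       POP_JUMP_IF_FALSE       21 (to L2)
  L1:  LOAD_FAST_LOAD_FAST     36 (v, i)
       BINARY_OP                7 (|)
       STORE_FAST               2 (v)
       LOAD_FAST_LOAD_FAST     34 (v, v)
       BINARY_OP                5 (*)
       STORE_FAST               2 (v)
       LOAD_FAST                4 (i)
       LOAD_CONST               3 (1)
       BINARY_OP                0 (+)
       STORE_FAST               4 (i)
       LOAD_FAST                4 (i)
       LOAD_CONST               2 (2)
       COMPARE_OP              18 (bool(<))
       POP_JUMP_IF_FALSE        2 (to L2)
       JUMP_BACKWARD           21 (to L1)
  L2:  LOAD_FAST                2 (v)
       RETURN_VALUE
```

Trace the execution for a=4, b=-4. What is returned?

4225

LOAD_FAST_LOAD_FAST b,b → push -4,-4. Stack: [-4, -4]
BINARY_OP + → -4 + -4 = -8. Stack: [-8]
STORE_FAST v → v=-8. Stack: []
LOAD_FAST_LOAD_FAST a,b → push 4,-4. Stack: [4, -4]
BINARY_OP - → 4 - -4 = 8. Stack: [8]
STORE_FAST s → s=8. Stack: []
LOAD_CONST → push 0. Stack: [0]
STORE_FAST i → i=0. Stack: []
LOAD_FAST i → push 0. Stack: [0]
LOAD_CONST → push 2. Stack: [0, 2]
COMPARE_OP bool(<) → 0 vs 2 = True. Stack: [True]
POP_JUMP_IF_FALSE → pop True; no jump. Stack: []
LOAD_FAST_LOAD_FAST v,i → push -8,0. Stack: [-8, 0]
BINARY_OP | → -8 | 0 = -8. Stack: [-8]
STORE_FAST v → v=-8. Stack: []
LOAD_FAST_LOAD_FAST v,v → push -8,-8. Stack: [-8, -8]
BINARY_OP * → -8 * -8 = 64. Stack: [64]
STORE_FAST v → v=64. Stack: []
LOAD_FAST i → push 0. Stack: [0]
LOAD_CONST → push 1. Stack: [0, 1]
BINARY_OP + → 0 + 1 = 1. Stack: [1]
STORE_FAST i → i=1. Stack: []
LOAD_FAST i → push 1. Stack: [1]
LOAD_CONST → push 2. Stack: [1, 2]
COMPARE_OP bool(<) → 1 vs 2 = True. Stack: [True]
POP_JUMP_IF_FALSE → pop True; no jump. Stack: []
LOAD_FAST_LOAD_FAST v,i → push 64,1. Stack: [64, 1]
BINARY_OP | → 64 | 1 = 65. Stack: [65]
STORE_FAST v → v=65. Stack: []
LOAD_FAST_LOAD_FAST v,v → push 65,65. Stack: [65, 65]
BINARY_OP * → 65 * 65 = 4225. Stack: [4225]
STORE_FAST v → v=4225. Stack: []
LOAD_FAST i → push 1. Stack: [1]
LOAD_CONST → push 1. Stack: [1, 1]
BINARY_OP + → 1 + 1 = 2. Stack: [2]
STORE_FAST i → i=2. Stack: []
LOAD_FAST i → push 2. Stack: [2]
LOAD_CONST → push 2. Stack: [2, 2]
COMPARE_OP bool(<) → 2 vs 2 = False. Stack: [False]
POP_JUMP_IF_FALSE → pop False; jump. Stack: []
LOAD_FAST v → push 4225. Stack: [4225]
RETURN_VALUE → return 4225.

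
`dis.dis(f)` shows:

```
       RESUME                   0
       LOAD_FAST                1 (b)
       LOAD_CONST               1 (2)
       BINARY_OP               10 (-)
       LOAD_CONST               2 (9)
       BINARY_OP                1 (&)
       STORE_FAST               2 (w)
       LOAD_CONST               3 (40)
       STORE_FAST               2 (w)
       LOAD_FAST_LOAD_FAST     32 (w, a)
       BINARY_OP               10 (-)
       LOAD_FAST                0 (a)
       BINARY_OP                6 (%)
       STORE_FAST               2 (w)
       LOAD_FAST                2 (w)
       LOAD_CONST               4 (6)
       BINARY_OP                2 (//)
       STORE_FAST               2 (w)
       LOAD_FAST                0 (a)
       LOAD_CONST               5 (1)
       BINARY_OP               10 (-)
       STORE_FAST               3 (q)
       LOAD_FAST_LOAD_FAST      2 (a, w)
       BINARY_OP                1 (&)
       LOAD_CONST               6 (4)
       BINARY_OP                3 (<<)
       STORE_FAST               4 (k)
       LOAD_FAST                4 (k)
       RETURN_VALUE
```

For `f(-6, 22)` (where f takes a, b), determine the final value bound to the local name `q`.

LOAD_FAST b → push 22. Stack: [22]
LOAD_CONST → push 2. Stack: [22, 2]
BINARY_OP - → 22 - 2 = 20. Stack: [20]
LOAD_CONST → push 9. Stack: [20, 9]
BINARY_OP & → 20 & 9 = 0. Stack: [0]
STORE_FAST w → w=0. Stack: []
LOAD_CONST → push 40. Stack: [40]
STORE_FAST w → w=40. Stack: []
LOAD_FAST_LOAD_FAST w,a → push 40,-6. Stack: [40, -6]
BINARY_OP - → 40 - -6 = 46. Stack: [46]
LOAD_FAST a → push -6. Stack: [46, -6]
BINARY_OP % → 46 % -6 = -2. Stack: [-2]
STORE_FAST w → w=-2. Stack: []
LOAD_FAST w → push -2. Stack: [-2]
LOAD_CONST → push 6. Stack: [-2, 6]
BINARY_OP // → -2 // 6 = -1. Stack: [-1]
STORE_FAST w → w=-1. Stack: []
LOAD_FAST a → push -6. Stack: [-6]
LOAD_CONST → push 1. Stack: [-6, 1]
BINARY_OP - → -6 - 1 = -7. Stack: [-7]
STORE_FAST q → q=-7. Stack: []
LOAD_FAST_LOAD_FAST a,w → push -6,-1. Stack: [-6, -1]
BINARY_OP & → -6 & -1 = -6. Stack: [-6]
LOAD_CONST → push 4. Stack: [-6, 4]
BINARY_OP << → -6 << 4 = -96. Stack: [-96]
STORE_FAST k → k=-96. Stack: []
LOAD_FAST k → push -96. Stack: [-96]
RETURN_VALUE → return -96.

-7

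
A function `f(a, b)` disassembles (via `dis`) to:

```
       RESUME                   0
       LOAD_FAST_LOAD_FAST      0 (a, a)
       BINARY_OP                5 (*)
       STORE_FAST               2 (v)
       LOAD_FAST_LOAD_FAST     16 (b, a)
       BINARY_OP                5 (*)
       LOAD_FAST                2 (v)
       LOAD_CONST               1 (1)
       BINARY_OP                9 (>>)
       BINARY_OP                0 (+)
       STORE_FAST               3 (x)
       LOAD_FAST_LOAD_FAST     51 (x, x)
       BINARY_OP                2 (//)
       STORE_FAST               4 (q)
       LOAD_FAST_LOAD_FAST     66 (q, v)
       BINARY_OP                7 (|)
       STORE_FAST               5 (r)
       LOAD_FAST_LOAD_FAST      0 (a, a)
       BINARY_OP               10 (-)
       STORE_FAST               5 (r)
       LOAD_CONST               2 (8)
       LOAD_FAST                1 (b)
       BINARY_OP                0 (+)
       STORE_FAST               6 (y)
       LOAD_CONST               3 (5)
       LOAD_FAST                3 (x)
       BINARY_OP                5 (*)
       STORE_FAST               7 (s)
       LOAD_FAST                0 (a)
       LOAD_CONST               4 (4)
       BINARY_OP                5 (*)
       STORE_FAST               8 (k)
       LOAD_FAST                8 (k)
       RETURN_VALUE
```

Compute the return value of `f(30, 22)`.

120

LOAD_FAST_LOAD_FAST a,a → push 30,30. Stack: [30, 30]
BINARY_OP * → 30 * 30 = 900. Stack: [900]
STORE_FAST v → v=900. Stack: []
LOAD_FAST_LOAD_FAST b,a → push 22,30. Stack: [22, 30]
BINARY_OP * → 22 * 30 = 660. Stack: [660]
LOAD_FAST v → push 900. Stack: [660, 900]
LOAD_CONST → push 1. Stack: [660, 900, 1]
BINARY_OP >> → 900 >> 1 = 450. Stack: [660, 450]
BINARY_OP + → 660 + 450 = 1110. Stack: [1110]
STORE_FAST x → x=1110. Stack: []
LOAD_FAST_LOAD_FAST x,x → push 1110,1110. Stack: [1110, 1110]
BINARY_OP // → 1110 // 1110 = 1. Stack: [1]
STORE_FAST q → q=1. Stack: []
LOAD_FAST_LOAD_FAST q,v → push 1,900. Stack: [1, 900]
BINARY_OP | → 1 | 900 = 901. Stack: [901]
STORE_FAST r → r=901. Stack: []
LOAD_FAST_LOAD_FAST a,a → push 30,30. Stack: [30, 30]
BINARY_OP - → 30 - 30 = 0. Stack: [0]
STORE_FAST r → r=0. Stack: []
LOAD_CONST → push 8. Stack: [8]
LOAD_FAST b → push 22. Stack: [8, 22]
BINARY_OP + → 8 + 22 = 30. Stack: [30]
STORE_FAST y → y=30. Stack: []
LOAD_CONST → push 5. Stack: [5]
LOAD_FAST x → push 1110. Stack: [5, 1110]
BINARY_OP * → 5 * 1110 = 5550. Stack: [5550]
STORE_FAST s → s=5550. Stack: []
LOAD_FAST a → push 30. Stack: [30]
LOAD_CONST → push 4. Stack: [30, 4]
BINARY_OP * → 30 * 4 = 120. Stack: [120]
STORE_FAST k → k=120. Stack: []
LOAD_FAST k → push 120. Stack: [120]
RETURN_VALUE → return 120.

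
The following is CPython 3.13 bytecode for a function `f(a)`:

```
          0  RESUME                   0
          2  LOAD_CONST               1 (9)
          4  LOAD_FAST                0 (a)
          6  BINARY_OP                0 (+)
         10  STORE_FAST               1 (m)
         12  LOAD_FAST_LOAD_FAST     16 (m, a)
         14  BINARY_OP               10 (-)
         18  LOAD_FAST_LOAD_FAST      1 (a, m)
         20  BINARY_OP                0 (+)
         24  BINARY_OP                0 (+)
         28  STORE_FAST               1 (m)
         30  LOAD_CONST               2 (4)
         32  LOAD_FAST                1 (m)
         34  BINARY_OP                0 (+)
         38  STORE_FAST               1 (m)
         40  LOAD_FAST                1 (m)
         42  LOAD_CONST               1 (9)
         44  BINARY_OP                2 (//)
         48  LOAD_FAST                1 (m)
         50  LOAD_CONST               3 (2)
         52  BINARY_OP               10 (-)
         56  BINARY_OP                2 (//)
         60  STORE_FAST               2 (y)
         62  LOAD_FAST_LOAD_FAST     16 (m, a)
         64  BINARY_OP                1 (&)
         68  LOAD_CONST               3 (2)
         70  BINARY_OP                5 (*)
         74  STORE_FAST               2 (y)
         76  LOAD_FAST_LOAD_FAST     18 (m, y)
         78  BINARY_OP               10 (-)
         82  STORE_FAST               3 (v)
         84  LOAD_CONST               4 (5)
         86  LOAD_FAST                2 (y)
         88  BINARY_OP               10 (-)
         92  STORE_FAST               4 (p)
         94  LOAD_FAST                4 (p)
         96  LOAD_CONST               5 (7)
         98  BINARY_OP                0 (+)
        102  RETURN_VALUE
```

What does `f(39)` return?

-60

LOAD_CONST → push 9. Stack: [9]
LOAD_FAST a → push 39. Stack: [9, 39]
BINARY_OP + → 9 + 39 = 48. Stack: [48]
STORE_FAST m → m=48. Stack: []
LOAD_FAST_LOAD_FAST m,a → push 48,39. Stack: [48, 39]
BINARY_OP - → 48 - 39 = 9. Stack: [9]
LOAD_FAST_LOAD_FAST a,m → push 39,48. Stack: [9, 39, 48]
BINARY_OP + → 39 + 48 = 87. Stack: [9, 87]
BINARY_OP + → 9 + 87 = 96. Stack: [96]
STORE_FAST m → m=96. Stack: []
LOAD_CONST → push 4. Stack: [4]
LOAD_FAST m → push 96. Stack: [4, 96]
BINARY_OP + → 4 + 96 = 100. Stack: [100]
STORE_FAST m → m=100. Stack: []
LOAD_FAST m → push 100. Stack: [100]
LOAD_CONST → push 9. Stack: [100, 9]
BINARY_OP // → 100 // 9 = 11. Stack: [11]
LOAD_FAST m → push 100. Stack: [11, 100]
LOAD_CONST → push 2. Stack: [11, 100, 2]
BINARY_OP - → 100 - 2 = 98. Stack: [11, 98]
BINARY_OP // → 11 // 98 = 0. Stack: [0]
STORE_FAST y → y=0. Stack: []
LOAD_FAST_LOAD_FAST m,a → push 100,39. Stack: [100, 39]
BINARY_OP & → 100 & 39 = 36. Stack: [36]
LOAD_CONST → push 2. Stack: [36, 2]
BINARY_OP * → 36 * 2 = 72. Stack: [72]
STORE_FAST y → y=72. Stack: []
LOAD_FAST_LOAD_FAST m,y → push 100,72. Stack: [100, 72]
BINARY_OP - → 100 - 72 = 28. Stack: [28]
STORE_FAST v → v=28. Stack: []
LOAD_CONST → push 5. Stack: [5]
LOAD_FAST y → push 72. Stack: [5, 72]
BINARY_OP - → 5 - 72 = -67. Stack: [-67]
STORE_FAST p → p=-67. Stack: []
LOAD_FAST p → push -67. Stack: [-67]
LOAD_CONST → push 7. Stack: [-67, 7]
BINARY_OP + → -67 + 7 = -60. Stack: [-60]
RETURN_VALUE → return -60.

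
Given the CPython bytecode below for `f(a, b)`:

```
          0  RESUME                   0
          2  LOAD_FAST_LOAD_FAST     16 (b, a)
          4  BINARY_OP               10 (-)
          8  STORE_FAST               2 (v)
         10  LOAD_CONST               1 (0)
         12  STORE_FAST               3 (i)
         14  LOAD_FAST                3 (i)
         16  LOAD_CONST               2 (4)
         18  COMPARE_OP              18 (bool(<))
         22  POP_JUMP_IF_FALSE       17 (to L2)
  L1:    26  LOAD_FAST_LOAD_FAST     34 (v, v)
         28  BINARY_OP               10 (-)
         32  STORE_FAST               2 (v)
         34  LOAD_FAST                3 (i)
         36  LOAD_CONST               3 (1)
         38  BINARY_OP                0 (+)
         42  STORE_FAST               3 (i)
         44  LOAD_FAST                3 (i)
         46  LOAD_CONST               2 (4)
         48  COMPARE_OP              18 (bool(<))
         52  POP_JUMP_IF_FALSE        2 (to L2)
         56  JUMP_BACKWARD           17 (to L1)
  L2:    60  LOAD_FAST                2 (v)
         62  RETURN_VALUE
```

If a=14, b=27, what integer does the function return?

0

LOAD_FAST_LOAD_FAST b,a → push 27,14. Stack: [27, 14]
BINARY_OP - → 27 - 14 = 13. Stack: [13]
STORE_FAST v → v=13. Stack: []
LOAD_CONST → push 0. Stack: [0]
STORE_FAST i → i=0. Stack: []
LOAD_FAST i → push 0. Stack: [0]
LOAD_CONST → push 4. Stack: [0, 4]
COMPARE_OP bool(<) → 0 vs 4 = True. Stack: [True]
POP_JUMP_IF_FALSE → pop True; no jump. Stack: []
LOAD_FAST_LOAD_FAST v,v → push 13,13. Stack: [13, 13]
BINARY_OP - → 13 - 13 = 0. Stack: [0]
STORE_FAST v → v=0. Stack: []
LOAD_FAST i → push 0. Stack: [0]
LOAD_CONST → push 1. Stack: [0, 1]
BINARY_OP + → 0 + 1 = 1. Stack: [1]
STORE_FAST i → i=1. Stack: []
LOAD_FAST i → push 1. Stack: [1]
LOAD_CONST → push 4. Stack: [1, 4]
COMPARE_OP bool(<) → 1 vs 4 = True. Stack: [True]
POP_JUMP_IF_FALSE → pop True; no jump. Stack: []
LOAD_FAST_LOAD_FAST v,v → push 0,0. Stack: [0, 0]
BINARY_OP - → 0 - 0 = 0. Stack: [0]
STORE_FAST v → v=0. Stack: []
LOAD_FAST i → push 1. Stack: [1]
LOAD_CONST → push 1. Stack: [1, 1]
BINARY_OP + → 1 + 1 = 2. Stack: [2]
STORE_FAST i → i=2. Stack: []
LOAD_FAST i → push 2. Stack: [2]
LOAD_CONST → push 4. Stack: [2, 4]
COMPARE_OP bool(<) → 2 vs 4 = True. Stack: [True]
POP_JUMP_IF_FALSE → pop True; no jump. Stack: []
LOAD_FAST_LOAD_FAST v,v → push 0,0. Stack: [0, 0]
BINARY_OP - → 0 - 0 = 0. Stack: [0]
STORE_FAST v → v=0. Stack: []
LOAD_FAST i → push 2. Stack: [2]
LOAD_CONST → push 1. Stack: [2, 1]
BINARY_OP + → 2 + 1 = 3. Stack: [3]
STORE_FAST i → i=3. Stack: []
LOAD_FAST i → push 3. Stack: [3]
LOAD_CONST → push 4. Stack: [3, 4]
COMPARE_OP bool(<) → 3 vs 4 = True. Stack: [True]
POP_JUMP_IF_FALSE → pop True; no jump. Stack: []
LOAD_FAST_LOAD_FAST v,v → push 0,0. Stack: [0, 0]
BINARY_OP - → 0 - 0 = 0. Stack: [0]
STORE_FAST v → v=0. Stack: []
LOAD_FAST i → push 3. Stack: [3]
LOAD_CONST → push 1. Stack: [3, 1]
BINARY_OP + → 3 + 1 = 4. Stack: [4]
STORE_FAST i → i=4. Stack: []
LOAD_FAST i → push 4. Stack: [4]
LOAD_CONST → push 4. Stack: [4, 4]
COMPARE_OP bool(<) → 4 vs 4 = False. Stack: [False]
POP_JUMP_IF_FALSE → pop False; jump. Stack: []
LOAD_FAST v → push 0. Stack: [0]
RETURN_VALUE → return 0.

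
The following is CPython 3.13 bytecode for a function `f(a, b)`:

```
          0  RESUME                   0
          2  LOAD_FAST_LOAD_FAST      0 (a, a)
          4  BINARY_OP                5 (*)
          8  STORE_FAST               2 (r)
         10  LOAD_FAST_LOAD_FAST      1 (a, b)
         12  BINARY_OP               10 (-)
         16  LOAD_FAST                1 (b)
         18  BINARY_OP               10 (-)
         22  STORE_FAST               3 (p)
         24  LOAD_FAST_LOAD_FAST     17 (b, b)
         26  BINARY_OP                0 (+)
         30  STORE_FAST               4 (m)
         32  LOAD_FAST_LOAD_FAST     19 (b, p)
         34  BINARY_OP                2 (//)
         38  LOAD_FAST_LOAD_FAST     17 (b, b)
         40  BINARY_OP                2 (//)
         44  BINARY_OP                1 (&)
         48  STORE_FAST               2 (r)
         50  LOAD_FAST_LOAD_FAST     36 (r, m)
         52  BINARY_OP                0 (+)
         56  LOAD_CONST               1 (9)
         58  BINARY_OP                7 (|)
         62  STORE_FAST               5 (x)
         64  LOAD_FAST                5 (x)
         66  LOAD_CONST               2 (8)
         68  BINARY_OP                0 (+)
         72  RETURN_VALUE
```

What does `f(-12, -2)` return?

LOAD_FAST_LOAD_FAST a,a → push -12,-12. Stack: [-12, -12]
BINARY_OP * → -12 * -12 = 144. Stack: [144]
STORE_FAST r → r=144. Stack: []
LOAD_FAST_LOAD_FAST a,b → push -12,-2. Stack: [-12, -2]
BINARY_OP - → -12 - -2 = -10. Stack: [-10]
LOAD_FAST b → push -2. Stack: [-10, -2]
BINARY_OP - → -10 - -2 = -8. Stack: [-8]
STORE_FAST p → p=-8. Stack: []
LOAD_FAST_LOAD_FAST b,b → push -2,-2. Stack: [-2, -2]
BINARY_OP + → -2 + -2 = -4. Stack: [-4]
STORE_FAST m → m=-4. Stack: []
LOAD_FAST_LOAD_FAST b,p → push -2,-8. Stack: [-2, -8]
BINARY_OP // → -2 // -8 = 0. Stack: [0]
LOAD_FAST_LOAD_FAST b,b → push -2,-2. Stack: [0, -2, -2]
BINARY_OP // → -2 // -2 = 1. Stack: [0, 1]
BINARY_OP & → 0 & 1 = 0. Stack: [0]
STORE_FAST r → r=0. Stack: []
LOAD_FAST_LOAD_FAST r,m → push 0,-4. Stack: [0, -4]
BINARY_OP + → 0 + -4 = -4. Stack: [-4]
LOAD_CONST → push 9. Stack: [-4, 9]
BINARY_OP | → -4 | 9 = -3. Stack: [-3]
STORE_FAST x → x=-3. Stack: []
LOAD_FAST x → push -3. Stack: [-3]
LOAD_CONST → push 8. Stack: [-3, 8]
BINARY_OP + → -3 + 8 = 5. Stack: [5]
RETURN_VALUE → return 5.

5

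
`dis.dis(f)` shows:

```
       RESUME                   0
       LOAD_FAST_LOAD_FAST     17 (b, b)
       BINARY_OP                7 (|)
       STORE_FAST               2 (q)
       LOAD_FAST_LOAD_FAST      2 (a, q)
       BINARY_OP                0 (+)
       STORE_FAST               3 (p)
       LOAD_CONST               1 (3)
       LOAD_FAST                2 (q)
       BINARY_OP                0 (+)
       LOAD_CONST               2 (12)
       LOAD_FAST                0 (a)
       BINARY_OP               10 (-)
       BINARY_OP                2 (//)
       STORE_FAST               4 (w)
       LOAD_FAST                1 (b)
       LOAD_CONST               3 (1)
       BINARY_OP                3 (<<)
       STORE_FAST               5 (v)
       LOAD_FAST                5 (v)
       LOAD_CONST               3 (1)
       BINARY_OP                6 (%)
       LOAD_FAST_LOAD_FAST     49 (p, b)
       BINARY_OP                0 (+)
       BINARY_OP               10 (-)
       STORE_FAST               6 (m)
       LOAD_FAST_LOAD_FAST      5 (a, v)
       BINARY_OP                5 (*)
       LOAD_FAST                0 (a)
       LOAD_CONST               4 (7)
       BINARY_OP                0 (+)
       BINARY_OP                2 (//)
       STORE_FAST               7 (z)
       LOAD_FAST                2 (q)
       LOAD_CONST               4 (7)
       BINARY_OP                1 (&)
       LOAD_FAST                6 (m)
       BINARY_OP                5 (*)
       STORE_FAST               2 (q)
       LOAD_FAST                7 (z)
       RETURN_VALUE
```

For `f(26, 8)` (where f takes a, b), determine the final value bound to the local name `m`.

-42

LOAD_FAST_LOAD_FAST b,b → push 8,8. Stack: [8, 8]
BINARY_OP | → 8 | 8 = 8. Stack: [8]
STORE_FAST q → q=8. Stack: []
LOAD_FAST_LOAD_FAST a,q → push 26,8. Stack: [26, 8]
BINARY_OP + → 26 + 8 = 34. Stack: [34]
STORE_FAST p → p=34. Stack: []
LOAD_CONST → push 3. Stack: [3]
LOAD_FAST q → push 8. Stack: [3, 8]
BINARY_OP + → 3 + 8 = 11. Stack: [11]
LOAD_CONST → push 12. Stack: [11, 12]
LOAD_FAST a → push 26. Stack: [11, 12, 26]
BINARY_OP - → 12 - 26 = -14. Stack: [11, -14]
BINARY_OP // → 11 // -14 = -1. Stack: [-1]
STORE_FAST w → w=-1. Stack: []
LOAD_FAST b → push 8. Stack: [8]
LOAD_CONST → push 1. Stack: [8, 1]
BINARY_OP << → 8 << 1 = 16. Stack: [16]
STORE_FAST v → v=16. Stack: []
LOAD_FAST v → push 16. Stack: [16]
LOAD_CONST → push 1. Stack: [16, 1]
BINARY_OP % → 16 % 1 = 0. Stack: [0]
LOAD_FAST_LOAD_FAST p,b → push 34,8. Stack: [0, 34, 8]
BINARY_OP + → 34 + 8 = 42. Stack: [0, 42]
BINARY_OP - → 0 - 42 = -42. Stack: [-42]
STORE_FAST m → m=-42. Stack: []
LOAD_FAST_LOAD_FAST a,v → push 26,16. Stack: [26, 16]
BINARY_OP * → 26 * 16 = 416. Stack: [416]
LOAD_FAST a → push 26. Stack: [416, 26]
LOAD_CONST → push 7. Stack: [416, 26, 7]
BINARY_OP + → 26 + 7 = 33. Stack: [416, 33]
BINARY_OP // → 416 // 33 = 12. Stack: [12]
STORE_FAST z → z=12. Stack: []
LOAD_FAST q → push 8. Stack: [8]
LOAD_CONST → push 7. Stack: [8, 7]
BINARY_OP & → 8 & 7 = 0. Stack: [0]
LOAD_FAST m → push -42. Stack: [0, -42]
BINARY_OP * → 0 * -42 = 0. Stack: [0]
STORE_FAST q → q=0. Stack: []
LOAD_FAST z → push 12. Stack: [12]
RETURN_VALUE → return 12.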